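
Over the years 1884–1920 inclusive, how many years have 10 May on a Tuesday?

5

Track 10 May's weekday year by year (advancing +1, or +2 across a Feb 29):
  1884: Sat  1885: Sun (+1)  1886: Mon (+1)  1887: Tue (+1) ✓  1888: Thu (+2)
  1889: Fri (+1)  1890: Sat (+1)  1891: Sun (+1)  1892: Tue (+2) ✓  1893: Wed (+1)
  1894: Thu (+1)  1895: Fri (+1)  1896: Sun (+2)  1897: Mon (+1)  … (9 more years) …
  1907: Fri (+1)  1908: Sun (+2)  1909: Mon (+1)  1910: Tue (+1) ✓  1911: Wed (+1)
  1912: Fri (+2)  1913: Sat (+1)  1914: Sun (+1)  1915: Mon (+1)  1916: Wed (+2)
  1917: Thu (+1)  1918: Fri (+1)  1919: Sat (+1)  1920: Mon (+2)
Tuesday years: 1887, 1892, 1898, 1904, 1910 — 5 in total.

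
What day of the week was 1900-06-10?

Sunday

January 1, 1900 is a Monday.
June 10 is day 161 of the year, i.e. 160 days after Jan 1.
160 mod 7 = 6, so advance 6 weekdays from Monday: Sunday.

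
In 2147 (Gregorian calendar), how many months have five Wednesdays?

4

A month of length L has five Wednesdays iff its first Wednesday is on day ≤ L−28 (so day 1–3 in a 31-day month, 1–2 in a 30-day month, day 1 in a leap February).
Checking each month of 2147: Jan starts Sun (31d); Feb starts Wed (28d); Mar starts Wed (31d) ✓; Apr starts Sat (30d); May starts Mon (31d) ✓; Jun starts Thu (30d); Jul starts Sat (31d); Aug starts Tue (31d) ✓; Sep starts Fri (30d); Oct starts Sun (31d); Nov starts Wed (30d) ✓; Dec starts Fri (31d).
Five-Wednesday months: March, May, August, November → 4.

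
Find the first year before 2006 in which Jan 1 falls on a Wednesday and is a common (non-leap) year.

Jan 1 advances by 2 weekdays after a leap year and by 1 after a common year.
2006: Jan 1 is Sunday.
2005: Saturday
2004: Thursday (leap)
2003: Wednesday
2003 begins on a Wednesday and is a common year.

2003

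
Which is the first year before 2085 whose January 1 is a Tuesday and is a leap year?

Jan 1 advances by 2 weekdays after a leap year and by 1 after a common year.
2085: Jan 1 is Monday.
2084: Saturday (leap)
2083: Friday
2082: Thursday
2081: Wednesday
2080: Monday (leap)
2079: Sunday
2078: Saturday
2077: Friday
2076: Wednesday (leap)
2075: Tuesday
2074: Monday
2073: Sunday
2072: Friday (leap)
2071: Thursday
2070: Wednesday
2069: Tuesday
2068: Sunday (leap)
2067: Saturday
2066: Friday
2065: Thursday
2064: Tuesday (leap)
2064 begins on a Tuesday and is a leap year.

2064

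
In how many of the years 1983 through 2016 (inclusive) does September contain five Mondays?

September has 30 days; it has five Mondays when Monday falls among the first (month-length − 28) days — i.e. when September 1 is one of Monday/Sunday.
September 1 by year: 1983:Thu 1984:Sat 1985:Sun✓ 1986:Mon✓ 1987:Tue 1988:Thu 1989:Fri 1990:Sat 1991:Sun✓ 1992:Tue 1993:Wed 1994:Thu 1995:Fri 1996:Sun✓ 1997:Mon✓ …(4 more)… 2002:Sun✓ 2003:Mon✓ 2004:Wed 2005:Thu 2006:Fri 2007:Sat 2008:Mon✓ 2009:Tue 2010:Wed 2011:Thu 2012:Sat 2013:Sun✓ 2014:Mon✓ 2015:Tue 2016:Thu
Years with five Mondays: 1985, 1986, 1991, 1996, 1997, 2002, 2003, 2008, 2013, 2014 → 10.

10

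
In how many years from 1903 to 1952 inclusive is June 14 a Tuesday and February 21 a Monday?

5

Check each year's weekday for June 14 and February 21:
  1903: Sun/Sat  1904: Tue/Sun  1905: Wed/Tue  1906: Thu/Wed  1907: Fri/Thu  1908: Sun/Fri  1909: Mon/Sun  1910: Tue/Mon ✓  1911: Wed/Tue  1912: Fri/Wed  1913: Sat/Fri  1914: Sun/Sat  1915: Mon/Sun  1916: Wed/Mon  …(22 more)…  1939: Wed/Tue  1940: Fri/Wed  1941: Sat/Fri  1942: Sun/Sat  1943: Mon/Sun  1944: Wed/Mon  1945: Thu/Wed  1946: Fri/Thu  1947: Sat/Fri  1948: Mon/Sat  1949: Tue/Mon ✓  1950: Wed/Tue  1951: Thu/Wed  1952: Sat/Thu
Both conditions hold in: 1910, 1921, 1927, 1938, 1949 — 5.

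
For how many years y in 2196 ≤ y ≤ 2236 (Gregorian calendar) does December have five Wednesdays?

17

December has 31 days; it has five Wednesdays when Wednesday falls among the first (month-length − 28) days — i.e. when December 1 is one of Wednesday/Tuesday/Monday.
December 1 by year: 2196:Thu 2197:Fri 2198:Sat 2199:Sun 2200:Mon✓ 2201:Tue✓ 2202:Wed✓ 2203:Thu 2204:Sat 2205:Sun 2206:Mon✓ 2207:Tue✓ 2208:Thu 2209:Fri 2210:Sat …(11 more)… 2222:Sun 2223:Mon✓ 2224:Wed✓ 2225:Thu 2226:Fri 2227:Sat 2228:Mon✓ 2229:Tue✓ 2230:Wed✓ 2231:Thu 2232:Sat 2233:Sun 2234:Mon✓ 2235:Tue✓ 2236:Thu
Years with five Wednesdays: 2200, 2201, 2202, 2206, 2207, 2212, 2213, 2217, 2218, 2219, 2223, 2224, 2228, 2229, 2230, 2234, 2235 → 17.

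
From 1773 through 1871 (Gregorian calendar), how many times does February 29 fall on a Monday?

Leap years in 1773–1871: 23 of them.
Feb 29 weekday advances by 5 (mod 7) from one leap year to the next four years later (or differs when a century non-leap intervenes).
Leap-day weekdays: 1776:Thu 1780:Tue 1784:Sun 1788:Fri 1792:Wed 1796:Mon✓ 1804:Wed 1808:Mon✓ 1812:Sat 1816:Thu 1820:Tue 1824:Sun 1828:Fri 1832:Wed 1836:Mon✓ 1840:Sat 1844:Thu 1848:Tue 1852:Sun 1856:Fri 1860:Wed 1864:Mon✓ 1868:Sat
Monday: 1796, 1808, 1836, 1864 → 4.

4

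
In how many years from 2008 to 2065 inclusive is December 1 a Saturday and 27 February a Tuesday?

6

Check each year's weekday for December 1 and 27 February:
  2008: Mon/Wed  2009: Tue/Fri  2010: Wed/Sat  2011: Thu/Sun  2012: Sat/Mon  2013: Sun/Wed  2014: Mon/Thu  2015: Tue/Fri  2016: Thu/Sat  2017: Fri/Mon  2018: Sat/Tue ✓  2019: Sun/Wed  2020: Tue/Thu  2021: Wed/Sat  …(30 more)…  2052: Sun/Tue  2053: Mon/Thu  2054: Tue/Fri  2055: Wed/Sat  2056: Fri/Sun  2057: Sat/Tue ✓  2058: Sun/Wed  2059: Mon/Thu  2060: Wed/Fri  2061: Thu/Sun  2062: Fri/Mon  2063: Sat/Tue ✓  2064: Mon/Wed  2065: Tue/Fri
Both conditions hold in: 2018, 2029, 2035, 2046, 2057, 2063 — 6.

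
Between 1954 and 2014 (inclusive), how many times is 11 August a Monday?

Track 11 August's weekday year by year (advancing +1, or +2 across a Feb 29):
  1954: Wed  1955: Thu (+1)  1956: Sat (+2)  1957: Sun (+1)  1958: Mon (+1) ✓
  1959: Tue (+1)  1960: Thu (+2)  1961: Fri (+1)  1962: Sat (+1)  1963: Sun (+1)
  1964: Tue (+2)  1965: Wed (+1)  1966: Thu (+1)  1967: Fri (+1)  … (33 more years) …
  2001: Sat (+1)  2002: Sun (+1)  2003: Mon (+1) ✓  2004: Wed (+2)  2005: Thu (+1)
  2006: Fri (+1)  2007: Sat (+1)  2008: Mon (+2) ✓  2009: Tue (+1)  2010: Wed (+1)
  2011: Thu (+1)  2012: Sat (+2)  2013: Sun (+1)  2014: Mon (+1) ✓
Monday years: 1958, 1969, 1975, 1980, 1986, 1997, 2003, 2008, 2014 — 9 in total.

9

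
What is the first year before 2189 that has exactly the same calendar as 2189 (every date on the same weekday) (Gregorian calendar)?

Two years share a calendar iff Jan 1 falls on the same weekday and both are leap or both are common. 2189: Jan 1 is Thursday, common year.
2188: Jan 1 Tuesday, leap
2187: Jan 1 Monday, common
2186: Jan 1 Sunday, common
2185: Jan 1 Saturday, common
2184: Jan 1 Thursday, leap
2183: Jan 1 Wednesday, common
2182: Jan 1 Tuesday, common
2181: Jan 1 Monday, common
2180: Jan 1 Saturday, leap
2179: Jan 1 Friday, common
2178: Jan 1 Thursday, common
2178 matches on both conditions.

2178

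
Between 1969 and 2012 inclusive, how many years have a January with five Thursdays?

19

January has 31 days; it has five Thursdays when Thursday falls among the first (month-length − 28) days — i.e. when January 1 is one of Thursday/Wednesday/Tuesday.
January 1 by year: 1969:Wed✓ 1970:Thu✓ 1971:Fri 1972:Sat 1973:Mon 1974:Tue✓ 1975:Wed✓ 1976:Thu✓ 1977:Sat 1978:Sun 1979:Mon 1980:Tue✓ 1981:Thu✓ 1982:Fri 1983:Sat …(14 more)… 1998:Thu✓ 1999:Fri 2000:Sat 2001:Mon 2002:Tue✓ 2003:Wed✓ 2004:Thu✓ 2005:Sat 2006:Sun 2007:Mon 2008:Tue✓ 2009:Thu✓ 2010:Fri 2011:Sat 2012:Sun
Years with five Thursdays: 1969, 1970, 1974, 1975, 1976, 1980, 1981, 1985, 1986, 1987, 1991, 1992, 1997, 1998, 2002, 2003, 2004, 2008, 2009 → 19.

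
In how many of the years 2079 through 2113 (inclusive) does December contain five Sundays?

14

December has 31 days; it has five Sundays when Sunday falls among the first (month-length − 28) days — i.e. when December 1 is one of Sunday/Saturday/Friday.
December 1 by year: 2079:Fri✓ 2080:Sun✓ 2081:Mon 2082:Tue 2083:Wed 2084:Fri✓ 2085:Sat✓ 2086:Sun✓ 2087:Mon 2088:Wed 2089:Thu 2090:Fri✓ 2091:Sat✓ 2092:Mon 2093:Tue …(5 more)… 2099:Tue 2100:Wed 2101:Thu 2102:Fri✓ 2103:Sat✓ 2104:Mon 2105:Tue 2106:Wed 2107:Thu 2108:Sat✓ 2109:Sun✓ 2110:Mon 2111:Tue 2112:Thu 2113:Fri✓
Years with five Sundays: 2079, 2080, 2084, 2085, 2086, 2090, 2091, 2096, 2097, 2102, 2103, 2108, 2109, 2113 → 14.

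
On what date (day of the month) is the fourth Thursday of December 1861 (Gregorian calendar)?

December 1, 1861 is a Sunday, so the first Thursday is the 5th.
The fourth Thursday is 5 + 21 = 26.

26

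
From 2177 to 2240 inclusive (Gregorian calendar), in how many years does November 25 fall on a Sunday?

Track November 25's weekday year by year (advancing +1, or +2 across a Feb 29):
  2177: Tue  2178: Wed (+1)  2179: Thu (+1)  2180: Sat (+2)  2181: Sun (+1) ✓
  2182: Mon (+1)  2183: Tue (+1)  2184: Thu (+2)  2185: Fri (+1)  2186: Sat (+1)
  2187: Sun (+1) ✓  2188: Tue (+2)  2189: Wed (+1)  2190: Thu (+1)  … (36 more years) …
  2227: Sun (+1) ✓  2228: Tue (+2)  2229: Wed (+1)  2230: Thu (+1)  2231: Fri (+1)
  2232: Sun (+2) ✓  2233: Mon (+1)  2234: Tue (+1)  2235: Wed (+1)  2236: Fri (+2)
  2237: Sat (+1)  2238: Sun (+1) ✓  2239: Mon (+1)  2240: Wed (+2)
Sunday years: 2181, 2187, 2192, 2198, 2204, 2210, 2221, 2227, 2232, 2238 — 10 in total.

10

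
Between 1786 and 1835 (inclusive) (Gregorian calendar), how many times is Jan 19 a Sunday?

Track Jan 19's weekday year by year (advancing +1, or +2 across a Feb 29):
  1786: Thu  1787: Fri (+1)  1788: Sat (+1)  1789: Mon (+2)  1790: Tue (+1)
  1791: Wed (+1)  1792: Thu (+1)  1793: Sat (+2)  1794: Sun (+1) ✓  1795: Mon (+1)
  1796: Tue (+1)  1797: Thu (+2)  1798: Fri (+1)  1799: Sat (+1)  … (22 more years) …
  1822: Sat (+1)  1823: Sun (+1) ✓  1824: Mon (+1)  1825: Wed (+2)  1826: Thu (+1)
  1827: Fri (+1)  1828: Sat (+1)  1829: Mon (+2)  1830: Tue (+1)  1831: Wed (+1)
  1832: Thu (+1)  1833: Sat (+2)  1834: Sun (+1) ✓  1835: Mon (+1)
Sunday years: 1794, 1800, 1806, 1812, 1817, 1823, 1834 — 7 in total.

7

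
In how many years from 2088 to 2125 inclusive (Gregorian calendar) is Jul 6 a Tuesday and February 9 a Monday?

1

Check each year's weekday for Jul 6 and February 9:
  2088: Tue/Mon ✓  2089: Wed/Wed  2090: Thu/Thu  2091: Fri/Fri  2092: Sun/Sat  2093: Mon/Mon  2094: Tue/Tue  2095: Wed/Wed  2096: Fri/Thu  2097: Sat/Sat  2098: Sun/Sun  2099: Mon/Mon  2100: Tue/Tue  2101: Wed/Wed  …(10 more)…  2112: Wed/Tue  2113: Thu/Thu  2114: Fri/Fri  2115: Sat/Sat  2116: Mon/Sun  2117: Tue/Tue  2118: Wed/Wed  2119: Thu/Thu  2120: Sat/Fri  2121: Sun/Sun  2122: Mon/Mon  2123: Tue/Tue  2124: Thu/Wed  2125: Fri/Fri
Both conditions hold in: 2088 — 1.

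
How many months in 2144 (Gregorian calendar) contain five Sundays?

A month of length L has five Sundays iff its first Sunday is on day ≤ L−28 (so day 1–3 in a 31-day month, 1–2 in a 30-day month, day 1 in a leap February).
Checking each month of 2144: Jan starts Wed (31d); Feb starts Sat (29d); Mar starts Sun (31d) ✓; Apr starts Wed (30d); May starts Fri (31d) ✓; Jun starts Mon (30d); Jul starts Wed (31d); Aug starts Sat (31d) ✓; Sep starts Tue (30d); Oct starts Thu (31d); Nov starts Sun (30d) ✓; Dec starts Tue (31d).
Five-Sunday months: March, May, August, November → 4.

4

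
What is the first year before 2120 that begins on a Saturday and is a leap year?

2084

Jan 1 advances by 2 weekdays after a leap year and by 1 after a common year.
2120: Jan 1 is Monday (leap).
2119: Sunday
2118: Saturday
2117: Friday
2116: Wednesday (leap)
2115: Tuesday
2114: Monday
2113: Sunday
2112: Friday (leap)
2111: Thursday
2110: Wednesday
2109: Tuesday
2108: Sunday (leap)
2107: Saturday
2106: Friday
2105: Thursday
2104: Tuesday (leap)
2103: Monday
2102: Sunday
2101: Saturday
2100: Friday
2099: Thursday
2098: Wednesday
2097: Tuesday
2096: Sunday (leap)
2095: Saturday
2094: Friday
2093: Thursday
2092: Tuesday (leap)
2091: Monday
2090: Sunday
2089: Saturday
2088: Thursday (leap)
2087: Wednesday
2086: Tuesday
2085: Monday
2084: Saturday (leap)
2084 begins on a Saturday and is a leap year.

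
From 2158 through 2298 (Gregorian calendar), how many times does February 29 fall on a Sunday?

Leap years in 2158–2298: 34 of them.
Feb 29 weekday advances by 5 (mod 7) from one leap year to the next four years later (or differs when a century non-leap intervenes).
Leap-day weekdays: 2160:Fri 2164:Wed 2168:Mon 2172:Sat 2176:Thu 2180:Tue 2184:Sun✓ 2188:Fri 2192:Wed 2196:Mon 2204:Wed 2208:Mon 2212:Sat …(8 more)… 2248:Tue 2252:Sun✓ 2256:Fri 2260:Wed 2264:Mon 2268:Sat 2272:Thu 2276:Tue 2280:Sun✓ 2284:Fri 2288:Wed 2292:Mon 2296:Sat
Sunday: 2184, 2224, 2252, 2280 → 4.

4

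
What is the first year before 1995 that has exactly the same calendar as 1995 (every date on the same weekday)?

Two years share a calendar iff Jan 1 falls on the same weekday and both are leap or both are common. 1995: Jan 1 is Sunday, common year.
1994: Jan 1 Saturday, common
1993: Jan 1 Friday, common
1992: Jan 1 Wednesday, leap
1991: Jan 1 Tuesday, common
1990: Jan 1 Monday, common
1989: Jan 1 Sunday, common
1989 matches on both conditions.

1989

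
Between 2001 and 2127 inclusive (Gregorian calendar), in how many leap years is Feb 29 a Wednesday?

5

Leap years in 2001–2127: 30 of them.
Feb 29 weekday advances by 5 (mod 7) from one leap year to the next four years later (or differs when a century non-leap intervenes).
Leap-day weekdays: 2004:Sun 2008:Fri 2012:Wed✓ 2016:Mon 2020:Sat 2024:Thu 2028:Tue 2032:Sun 2036:Fri 2040:Wed✓ 2044:Mon 2048:Sat 2052:Thu …(4 more)… 2072:Mon 2076:Sat 2080:Thu 2084:Tue 2088:Sun 2092:Fri 2096:Wed✓ 2104:Fri 2108:Wed✓ 2112:Mon 2116:Sat 2120:Thu 2124:Tue
Wednesday: 2012, 2040, 2068, 2096, 2108 → 5.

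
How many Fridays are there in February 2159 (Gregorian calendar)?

February 2159 has 28 days and begins on Thursday.
The first Friday is February 2.
Fridays fall on 2, 9, 16, 23 — that's 4.

4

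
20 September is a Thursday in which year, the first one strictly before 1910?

1906

From one year to the next, a fixed date's weekday advances by 1, or by 2 when a Feb 29 lies between the two dates.
1910: September 20 is Tuesday.
1909: Monday (−1)
1908: Sunday (−1)
1907: Friday (−2)
1906: Thursday (−1)
20 September falls on a Thursday in 1906.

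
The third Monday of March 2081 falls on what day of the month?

17

March 1, 2081 is a Saturday, so the first Monday is the 3rd.
The third Monday is 3 + 14 = 17.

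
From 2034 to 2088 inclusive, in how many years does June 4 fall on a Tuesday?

Track June 4's weekday year by year (advancing +1, or +2 across a Feb 29):
  2034: Sun  2035: Mon (+1)  2036: Wed (+2)  2037: Thu (+1)  2038: Fri (+1)
  2039: Sat (+1)  2040: Mon (+2)  2041: Tue (+1) ✓  2042: Wed (+1)  2043: Thu (+1)
  2044: Sat (+2)  2045: Sun (+1)  2046: Mon (+1)  2047: Tue (+1) ✓  … (27 more years) …
  2075: Tue (+1) ✓  2076: Thu (+2)  2077: Fri (+1)  2078: Sat (+1)  2079: Sun (+1)
  2080: Tue (+2) ✓  2081: Wed (+1)  2082: Thu (+1)  2083: Fri (+1)  2084: Sun (+2)
  2085: Mon (+1)  2086: Tue (+1) ✓  2087: Wed (+1)  2088: Fri (+2)
Tuesday years: 2041, 2047, 2052, 2058, 2069, 2075, 2080, 2086 — 8 in total.

8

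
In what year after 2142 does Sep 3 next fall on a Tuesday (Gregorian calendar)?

From one year to the next, a fixed date's weekday advances by 1, or by 2 when a Feb 29 lies between the two dates.
2142: September 3 is Monday.
2143: Tuesday (+1)
Sep 3 falls on a Tuesday in 2143.

2143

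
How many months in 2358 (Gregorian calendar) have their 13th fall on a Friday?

1

Check the 13th of each month of 2358: Jan 13: Mon, Feb 13: Thu, Mar 13: Thu, Apr 13: Sun, May 13: Tue, Jun 13: Fri, Jul 13: Sun, Aug 13: Wed, Sep 13: Sat, Oct 13: Mon, Nov 13: Thu, Dec 13: Sat.
Friday occurs in June — 1 month.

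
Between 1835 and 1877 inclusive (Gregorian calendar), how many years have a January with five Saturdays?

19

January has 31 days; it has five Saturdays when Saturday falls among the first (month-length − 28) days — i.e. when January 1 is one of Saturday/Friday/Thursday.
January 1 by year: 1835:Thu✓ 1836:Fri✓ 1837:Sun 1838:Mon 1839:Tue 1840:Wed 1841:Fri✓ 1842:Sat✓ 1843:Sun 1844:Mon 1845:Wed 1846:Thu✓ 1847:Fri✓ 1848:Sat✓ 1849:Mon …(13 more)… 1863:Thu✓ 1864:Fri✓ 1865:Sun 1866:Mon 1867:Tue 1868:Wed 1869:Fri✓ 1870:Sat✓ 1871:Sun 1872:Mon 1873:Wed 1874:Thu✓ 1875:Fri✓ 1876:Sat✓ 1877:Mon
Years with five Saturdays: 1835, 1836, 1841, 1842, 1846, 1847, 1848, 1852, 1853, 1857, 1858, 1859, 1863, 1864, 1869, 1870, 1874, 1875, 1876 → 19.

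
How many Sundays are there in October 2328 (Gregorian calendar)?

4

October 2328 has 31 days and begins on Monday.
The first Sunday is October 7.
Sundays fall on 7, 14, 21, 28 — that's 4.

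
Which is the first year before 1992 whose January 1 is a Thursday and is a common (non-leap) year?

Jan 1 advances by 2 weekdays after a leap year and by 1 after a common year.
1992: Jan 1 is Wednesday (leap).
1991: Tuesday
1990: Monday
1989: Sunday
1988: Friday (leap)
1987: Thursday
1987 begins on a Thursday and is a common year.

1987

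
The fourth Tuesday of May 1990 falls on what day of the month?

May 1, 1990 is a Tuesday, so the first Tuesday is the 1st.
The fourth Tuesday is 1 + 21 = 22.

22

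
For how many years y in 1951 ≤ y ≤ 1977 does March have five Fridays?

11

March has 31 days; it has five Fridays when Friday falls among the first (month-length − 28) days — i.e. when March 1 is one of Friday/Thursday/Wednesday.
March 1 by year: 1951:Thu✓ 1952:Sat 1953:Sun 1954:Mon 1955:Tue 1956:Thu✓ 1957:Fri✓ 1958:Sat 1959:Sun 1960:Tue 1961:Wed✓ 1962:Thu✓ 1963:Fri✓ 1964:Sun 1965:Mon 1966:Tue 1967:Wed✓ 1968:Fri✓ 1969:Sat 1970:Sun 1971:Mon 1972:Wed✓ 1973:Thu✓ 1974:Fri✓ 1975:Sat 1976:Mon 1977:Tue
Years with five Fridays: 1951, 1956, 1957, 1961, 1962, 1963, 1967, 1968, 1972, 1973, 1974 → 11.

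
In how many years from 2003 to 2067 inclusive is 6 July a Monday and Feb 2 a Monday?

Check each year's weekday for 6 July and Feb 2:
  2003: Sun/Sun  2004: Tue/Mon  2005: Wed/Wed  2006: Thu/Thu  2007: Fri/Fri  2008: Sun/Sat  2009: Mon/Mon ✓  2010: Tue/Tue  2011: Wed/Wed  2012: Fri/Thu  2013: Sat/Sat  2014: Sun/Sun  2015: Mon/Mon ✓  2016: Wed/Tue  …(37 more)…  2054: Mon/Mon ✓  2055: Tue/Tue  2056: Thu/Wed  2057: Fri/Fri  2058: Sat/Sat  2059: Sun/Sun  2060: Tue/Mon  2061: Wed/Wed  2062: Thu/Thu  2063: Fri/Fri  2064: Sun/Sat  2065: Mon/Mon ✓  2066: Tue/Tue  2067: Wed/Wed
Both conditions hold in: 2009, 2015, 2026, 2037, 2043, 2054, 2065 — 7.

7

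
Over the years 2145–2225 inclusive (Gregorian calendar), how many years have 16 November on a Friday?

Track 16 November's weekday year by year (advancing +1, or +2 across a Feb 29):
  2145: Tue  2146: Wed (+1)  2147: Thu (+1)  2148: Sat (+2)  2149: Sun (+1)
  2150: Mon (+1)  2151: Tue (+1)  2152: Thu (+2)  2153: Fri (+1) ✓  2154: Sat (+1)
  2155: Sun (+1)  2156: Tue (+2)  2157: Wed (+1)  2158: Thu (+1)  … (53 more years) …
  2212: Mon (+2)  2213: Tue (+1)  2214: Wed (+1)  2215: Thu (+1)  2216: Sat (+2)
  2217: Sun (+1)  2218: Mon (+1)  2219: Tue (+1)  2220: Thu (+2)  2221: Fri (+1) ✓
  2222: Sat (+1)  2223: Sun (+1)  2224: Tue (+2)  2225: Wed (+1)
Friday years: 2153, 2159, 2164, 2170, 2181, 2187, 2192, 2198, 2204, 2210, 2221 — 11 in total.

11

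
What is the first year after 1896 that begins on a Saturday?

1898

Jan 1 advances by 2 weekdays after a leap year and by 1 after a common year.
1896: Jan 1 is Wednesday (leap).
1897: Friday
1898: Saturday
1898 begins on a Saturday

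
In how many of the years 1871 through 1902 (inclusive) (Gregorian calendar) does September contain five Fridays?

9

September has 30 days; it has five Fridays when Friday falls among the first (month-length − 28) days — i.e. when September 1 is one of Friday/Thursday.
September 1 by year: 1871:Fri✓ 1872:Sun 1873:Mon 1874:Tue 1875:Wed 1876:Fri✓ 1877:Sat 1878:Sun 1879:Mon 1880:Wed 1881:Thu✓ 1882:Fri✓ 1883:Sat 1884:Mon 1885:Tue 1886:Wed 1887:Thu✓ 1888:Sat 1889:Sun 1890:Mon 1891:Tue 1892:Thu✓ 1893:Fri✓ 1894:Sat 1895:Sun 1896:Tue 1897:Wed 1898:Thu✓ 1899:Fri✓ 1900:Sat 1901:Sun 1902:Mon
Years with five Fridays: 1871, 1876, 1881, 1882, 1887, 1892, 1893, 1898, 1899 → 9.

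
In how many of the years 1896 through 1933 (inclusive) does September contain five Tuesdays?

September has 30 days; it has five Tuesdays when Tuesday falls among the first (month-length − 28) days — i.e. when September 1 is one of Tuesday/Monday.
September 1 by year: 1896:Tue✓ 1897:Wed 1898:Thu 1899:Fri 1900:Sat 1901:Sun 1902:Mon✓ 1903:Tue✓ 1904:Thu 1905:Fri 1906:Sat 1907:Sun 1908:Tue✓ 1909:Wed 1910:Thu …(8 more)… 1919:Mon✓ 1920:Wed 1921:Thu 1922:Fri 1923:Sat 1924:Mon✓ 1925:Tue✓ 1926:Wed 1927:Thu 1928:Sat 1929:Sun 1930:Mon✓ 1931:Tue✓ 1932:Thu 1933:Fri
Years with five Tuesdays: 1896, 1902, 1903, 1908, 1913, 1914, 1919, 1924, 1925, 1930, 1931 → 11.

11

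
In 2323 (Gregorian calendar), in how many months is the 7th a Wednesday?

Check the 7th of each month of 2323: Jan 7: Sun, Feb 7: Wed, Mar 7: Wed, Apr 7: Sat, May 7: Mon, Jun 7: Thu, Jul 7: Sat, Aug 7: Tue, Sep 7: Fri, Oct 7: Sun, Nov 7: Wed, Dec 7: Fri.
Wednesday occurs in February, March, November — 3 months.

3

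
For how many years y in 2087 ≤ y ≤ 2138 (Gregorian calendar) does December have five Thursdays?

December has 31 days; it has five Thursdays when Thursday falls among the first (month-length − 28) days — i.e. when December 1 is one of Thursday/Wednesday/Tuesday.
December 1 by year: 2087:Mon 2088:Wed✓ 2089:Thu✓ 2090:Fri 2091:Sat 2092:Mon 2093:Tue✓ 2094:Wed✓ 2095:Thu✓ 2096:Sat 2097:Sun 2098:Mon 2099:Tue✓ 2100:Wed✓ 2101:Thu✓ …(22 more)… 2124:Fri 2125:Sat 2126:Sun 2127:Mon 2128:Wed✓ 2129:Thu✓ 2130:Fri 2131:Sat 2132:Mon 2133:Tue✓ 2134:Wed✓ 2135:Thu✓ 2136:Sat 2137:Sun 2138:Mon
Years with five Thursdays: 2088, 2089, 2093, 2094, 2095, 2099, 2100, 2101, 2105, 2106, 2107, 2111, 2112, 2116, 2117, 2118, 2122, 2123, 2128, 2129, 2133, 2134, 2135 → 23.

23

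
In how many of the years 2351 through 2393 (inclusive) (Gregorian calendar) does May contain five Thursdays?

19

May has 31 days; it has five Thursdays when Thursday falls among the first (month-length − 28) days — i.e. when May 1 is one of Thursday/Wednesday/Tuesday.
May 1 by year: 2351:Tue✓ 2352:Thu✓ 2353:Fri 2354:Sat 2355:Sun 2356:Tue✓ 2357:Wed✓ 2358:Thu✓ 2359:Fri 2360:Sun 2361:Mon 2362:Tue✓ 2363:Wed✓ 2364:Fri 2365:Sat …(13 more)… 2379:Tue✓ 2380:Thu✓ 2381:Fri 2382:Sat 2383:Sun 2384:Tue✓ 2385:Wed✓ 2386:Thu✓ 2387:Fri 2388:Sun 2389:Mon 2390:Tue✓ 2391:Wed✓ 2392:Fri 2393:Sat
Years with five Thursdays: 2351, 2352, 2356, 2357, 2358, 2362, 2363, 2368, 2369, 2373, 2374, 2375, 2379, 2380, 2384, 2385, 2386, 2390, 2391 → 19.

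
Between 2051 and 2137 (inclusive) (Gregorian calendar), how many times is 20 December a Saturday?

13

Track 20 December's weekday year by year (advancing +1, or +2 across a Feb 29):
  2051: Wed  2052: Fri (+2)  2053: Sat (+1) ✓  2054: Sun (+1)  2055: Mon (+1)
  2056: Wed (+2)  2057: Thu (+1)  2058: Fri (+1)  2059: Sat (+1) ✓  2060: Mon (+2)
  2061: Tue (+1)  2062: Wed (+1)  2063: Thu (+1)  2064: Sat (+2) ✓  … (59 more years) …
  2124: Wed (+2)  2125: Thu (+1)  2126: Fri (+1)  2127: Sat (+1) ✓  2128: Mon (+2)
  2129: Tue (+1)  2130: Wed (+1)  2131: Thu (+1)  2132: Sat (+2) ✓  2133: Sun (+1)
  2134: Mon (+1)  2135: Tue (+1)  2136: Thu (+2)  2137: Fri (+1)
Saturday years: 2053, 2059, 2064, 2070, 2081, 2087, 2092, 2098, 2104, 2110, 2121, 2127, 2132 — 13 in total.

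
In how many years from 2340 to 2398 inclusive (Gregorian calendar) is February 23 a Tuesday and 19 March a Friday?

6

Check each year's weekday for February 23 and 19 March:
  2340: Fri/Tue  2341: Sun/Wed  2342: Mon/Thu  2343: Tue/Fri ✓  2344: Wed/Sun  2345: Fri/Mon  2346: Sat/Tue  2347: Sun/Wed  2348: Mon/Fri  2349: Wed/Sat  2350: Thu/Sun  2351: Fri/Mon  2352: Sat/Wed  2353: Mon/Thu  …(31 more)…  2385: Sat/Tue  2386: Sun/Wed  2387: Mon/Thu  2388: Tue/Sat  2389: Thu/Sun  2390: Fri/Mon  2391: Sat/Tue  2392: Sun/Thu  2393: Tue/Fri ✓  2394: Wed/Sat  2395: Thu/Sun  2396: Fri/Tue  2397: Sun/Wed  2398: Mon/Thu
Both conditions hold in: 2343, 2354, 2365, 2371, 2382, 2393 — 6.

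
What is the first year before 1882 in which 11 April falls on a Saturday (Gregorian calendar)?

From one year to the next, a fixed date's weekday advances by 1, or by 2 when a Feb 29 lies between the two dates.
1882: April 11 is Tuesday.
1881: Monday (−1)
1880: Sunday (−1)
1879: Friday (−2)
1878: Thursday (−1)
1877: Wednesday (−1)
1876: Tuesday (−1)
1875: Sunday (−2)
1874: Saturday (−1)
11 April falls on a Saturday in 1874.

1874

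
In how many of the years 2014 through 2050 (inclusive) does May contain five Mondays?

16

May has 31 days; it has five Mondays when Monday falls among the first (month-length − 28) days — i.e. when May 1 is one of Monday/Sunday/Saturday.
May 1 by year: 2014:Thu 2015:Fri 2016:Sun✓ 2017:Mon✓ 2018:Tue 2019:Wed 2020:Fri 2021:Sat✓ 2022:Sun✓ 2023:Mon✓ 2024:Wed 2025:Thu 2026:Fri 2027:Sat✓ 2028:Mon✓ …(7 more)… 2036:Thu 2037:Fri 2038:Sat✓ 2039:Sun✓ 2040:Tue 2041:Wed 2042:Thu 2043:Fri 2044:Sun✓ 2045:Mon✓ 2046:Tue 2047:Wed 2048:Fri 2049:Sat✓ 2050:Sun✓
Years with five Mondays: 2016, 2017, 2021, 2022, 2023, 2027, 2028, 2032, 2033, 2034, 2038, 2039, 2044, 2045, 2049, 2050 → 16.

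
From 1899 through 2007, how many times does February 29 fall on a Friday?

Leap years in 1899–2007: 26 of them.
Feb 29 weekday advances by 5 (mod 7) from one leap year to the next four years later (or differs when a century non-leap intervenes).
Leap-day weekdays: 1904:Mon 1908:Sat 1912:Thu 1916:Tue 1920:Sun 1924:Fri✓ 1928:Wed 1932:Mon 1936:Sat 1940:Thu 1944:Tue 1948:Sun 1952:Fri✓ 1956:Wed 1960:Mon 1964:Sat 1968:Thu 1972:Tue 1976:Sun 1980:Fri✓ 1984:Wed 1988:Mon 1992:Sat 1996:Thu 2000:Tue 2004:Sun
Friday: 1924, 1952, 1980 → 3.

3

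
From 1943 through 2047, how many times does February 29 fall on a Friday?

Leap years in 1943–2047: 26 of them.
Feb 29 weekday advances by 5 (mod 7) from one leap year to the next four years later (or differs when a century non-leap intervenes).
Leap-day weekdays: 1944:Tue 1948:Sun 1952:Fri✓ 1956:Wed 1960:Mon 1964:Sat 1968:Thu 1972:Tue 1976:Sun 1980:Fri✓ 1984:Wed 1988:Mon 1992:Sat 1996:Thu 2000:Tue 2004:Sun 2008:Fri✓ 2012:Wed 2016:Mon 2020:Sat 2024:Thu 2028:Tue 2032:Sun 2036:Fri✓ 2040:Wed 2044:Mon
Friday: 1952, 1980, 2008, 2036 → 4.

4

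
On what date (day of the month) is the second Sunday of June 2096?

10

June 1, 2096 is a Friday, so the first Sunday is the 3rd.
The second Sunday is 3 + 7 = 10.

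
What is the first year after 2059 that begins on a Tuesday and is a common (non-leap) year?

2069

Jan 1 advances by 2 weekdays after a leap year and by 1 after a common year.
2059: Jan 1 is Wednesday.
2060: Thursday (leap)
2061: Saturday
2062: Sunday
2063: Monday
2064: Tuesday (leap)
2065: Thursday
2066: Friday
2067: Saturday
2068: Sunday (leap)
2069: Tuesday
2069 begins on a Tuesday and is a common year.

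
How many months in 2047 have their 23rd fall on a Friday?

1

Check the 23rd of each month of 2047: Jan 23: Wed, Feb 23: Sat, Mar 23: Sat, Apr 23: Tue, May 23: Thu, Jun 23: Sun, Jul 23: Tue, Aug 23: Fri, Sep 23: Mon, Oct 23: Wed, Nov 23: Sat, Dec 23: Mon.
Friday occurs in August — 1 month.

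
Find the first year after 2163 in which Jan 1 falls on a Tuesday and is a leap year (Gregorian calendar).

2188

Jan 1 advances by 2 weekdays after a leap year and by 1 after a common year.
2163: Jan 1 is Saturday.
2164: Sunday (leap)
2165: Tuesday
2166: Wednesday
2167: Thursday
2168: Friday (leap)
2169: Sunday
2170: Monday
2171: Tuesday
2172: Wednesday (leap)
2173: Friday
2174: Saturday
2175: Sunday
2176: Monday (leap)
2177: Wednesday
2178: Thursday
2179: Friday
2180: Saturday (leap)
2181: Monday
2182: Tuesday
2183: Wednesday
2184: Thursday (leap)
2185: Saturday
2186: Sunday
2187: Monday
2188: Tuesday (leap)
2188 begins on a Tuesday and is a leap year.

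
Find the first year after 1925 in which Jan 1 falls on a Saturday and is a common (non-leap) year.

Jan 1 advances by 2 weekdays after a leap year and by 1 after a common year.
1925: Jan 1 is Thursday.
1926: Friday
1927: Saturday
1927 begins on a Saturday and is a common year.

1927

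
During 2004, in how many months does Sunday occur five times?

4

A month of length L has five Sundays iff its first Sunday is on day ≤ L−28 (so day 1–3 in a 31-day month, 1–2 in a 30-day month, day 1 in a leap February).
Checking each month of 2004: Jan starts Thu (31d); Feb starts Sun (29d) ✓; Mar starts Mon (31d); Apr starts Thu (30d); May starts Sat (31d) ✓; Jun starts Tue (30d); Jul starts Thu (31d); Aug starts Sun (31d) ✓; Sep starts Wed (30d); Oct starts Fri (31d) ✓; Nov starts Mon (30d); Dec starts Wed (31d).
Five-Sunday months: February, May, August, October → 4.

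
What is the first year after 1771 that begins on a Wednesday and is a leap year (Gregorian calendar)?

Jan 1 advances by 2 weekdays after a leap year and by 1 after a common year.
1771: Jan 1 is Tuesday.
1772: Wednesday (leap)
1772 begins on a Wednesday and is a leap year.

1772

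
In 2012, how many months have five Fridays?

A month of length L has five Fridays iff its first Friday is on day ≤ L−28 (so day 1–3 in a 31-day month, 1–2 in a 30-day month, day 1 in a leap February).
Checking each month of 2012: Jan starts Sun (31d); Feb starts Wed (29d); Mar starts Thu (31d) ✓; Apr starts Sun (30d); May starts Tue (31d); Jun starts Fri (30d) ✓; Jul starts Sun (31d); Aug starts Wed (31d) ✓; Sep starts Sat (30d); Oct starts Mon (31d); Nov starts Thu (30d) ✓; Dec starts Sat (31d).
Five-Friday months: March, June, August, November → 4.

4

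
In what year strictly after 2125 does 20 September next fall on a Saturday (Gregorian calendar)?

From one year to the next, a fixed date's weekday advances by 1, or by 2 when a Feb 29 lies between the two dates.
2125: September 20 is Thursday.
2126: Friday (+1)
2127: Saturday (+1)
20 September falls on a Saturday in 2127.

2127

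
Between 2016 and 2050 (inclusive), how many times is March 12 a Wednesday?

Track March 12's weekday year by year (advancing +1, or +2 across a Feb 29):
  2016: Sat  2017: Sun (+1)  2018: Mon (+1)  2019: Tue (+1)  2020: Thu (+2)
  2021: Fri (+1)  2022: Sat (+1)  2023: Sun (+1)  2024: Tue (+2)  2025: Wed (+1) ✓
  2026: Thu (+1)  2027: Fri (+1)  2028: Sun (+2)  2029: Mon (+1)  … (7 more years) …
  2037: Thu (+1)  2038: Fri (+1)  2039: Sat (+1)  2040: Mon (+2)  2041: Tue (+1)
  2042: Wed (+1) ✓  2043: Thu (+1)  2044: Sat (+2)  2045: Sun (+1)  2046: Mon (+1)
  2047: Tue (+1)  2048: Thu (+2)  2049: Fri (+1)  2050: Sat (+1)
Wednesday years: 2025, 2031, 2036, 2042 — 4 in total.

4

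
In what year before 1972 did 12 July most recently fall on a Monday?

From one year to the next, a fixed date's weekday advances by 1, or by 2 when a Feb 29 lies between the two dates.
1972: July 12 is Wednesday.
1971: Monday (−2)
12 July falls on a Monday in 1971.

1971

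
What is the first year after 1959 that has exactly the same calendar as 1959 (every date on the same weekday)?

Two years share a calendar iff Jan 1 falls on the same weekday and both are leap or both are common. 1959: Jan 1 is Thursday, common year.
1960: Jan 1 Friday, leap
1961: Jan 1 Sunday, common
1962: Jan 1 Monday, common
1963: Jan 1 Tuesday, common
1964: Jan 1 Wednesday, leap
1965: Jan 1 Friday, common
1966: Jan 1 Saturday, common
1967: Jan 1 Sunday, common
1968: Jan 1 Monday, leap
1969: Jan 1 Wednesday, common
1970: Jan 1 Thursday, common
1970 matches on both conditions.

1970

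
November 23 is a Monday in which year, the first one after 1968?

1970

From one year to the next, a fixed date's weekday advances by 1, or by 2 when a Feb 29 lies between the two dates.
1968: November 23 is Saturday.
1969: Sunday (+1)
1970: Monday (+1)
November 23 falls on a Monday in 1970.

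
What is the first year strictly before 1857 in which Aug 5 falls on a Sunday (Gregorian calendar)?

From one year to the next, a fixed date's weekday advances by 1, or by 2 when a Feb 29 lies between the two dates.
1857: August 5 is Wednesday.
1856: Tuesday (−1)
1855: Sunday (−2)
Aug 5 falls on a Sunday in 1855.

1855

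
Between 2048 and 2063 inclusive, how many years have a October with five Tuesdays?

7

October has 31 days; it has five Tuesdays when Tuesday falls among the first (month-length − 28) days — i.e. when October 1 is one of Tuesday/Monday/Sunday.
October 1 by year: 2048:Thu 2049:Fri 2050:Sat 2051:Sun✓ 2052:Tue✓ 2053:Wed 2054:Thu 2055:Fri 2056:Sun✓ 2057:Mon✓ 2058:Tue✓ 2059:Wed 2060:Fri 2061:Sat 2062:Sun✓ 2063:Mon✓
Years with five Tuesdays: 2051, 2052, 2056, 2057, 2058, 2062, 2063 → 7.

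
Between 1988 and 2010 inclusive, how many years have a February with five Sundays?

February has 28 days (29 in leap years); it has five Sundays when Sunday falls among the first (month-length − 28) days — i.e. when February 1 is Sunday in a leap year (never in a common year).
February 1 by year: 1988:Mon 1989:Wed 1990:Thu 1991:Fri 1992:Sat 1993:Mon 1994:Tue 1995:Wed 1996:Thu 1997:Sat 1998:Sun 1999:Mon 2000:Tue 2001:Thu 2002:Fri 2003:Sat 2004:Sun✓ 2005:Tue 2006:Wed 2007:Thu 2008:Fri 2009:Sun 2010:Mon
Years with five Sundays: 2004 → 1.

1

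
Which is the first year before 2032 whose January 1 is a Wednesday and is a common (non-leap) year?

Jan 1 advances by 2 weekdays after a leap year and by 1 after a common year.
2032: Jan 1 is Thursday (leap).
2031: Wednesday
2031 begins on a Wednesday and is a common year.

2031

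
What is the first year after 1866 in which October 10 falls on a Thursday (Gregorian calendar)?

1867

From one year to the next, a fixed date's weekday advances by 1, or by 2 when a Feb 29 lies between the two dates.
1866: October 10 is Wednesday.
1867: Thursday (+1)
October 10 falls on a Thursday in 1867.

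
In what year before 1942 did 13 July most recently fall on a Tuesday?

From one year to the next, a fixed date's weekday advances by 1, or by 2 when a Feb 29 lies between the two dates.
1942: July 13 is Monday.
1941: Sunday (−1)
1940: Saturday (−1)
1939: Thursday (−2)
1938: Wednesday (−1)
1937: Tuesday (−1)
13 July falls on a Tuesday in 1937.

1937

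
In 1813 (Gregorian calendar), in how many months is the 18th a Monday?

Check the 18th of each month of 1813: Jan 18: Mon, Feb 18: Thu, Mar 18: Thu, Apr 18: Sun, May 18: Tue, Jun 18: Fri, Jul 18: Sun, Aug 18: Wed, Sep 18: Sat, Oct 18: Mon, Nov 18: Thu, Dec 18: Sat.
Monday occurs in January, October — 2 months.

2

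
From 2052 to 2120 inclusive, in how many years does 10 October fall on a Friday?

10

Track 10 October's weekday year by year (advancing +1, or +2 across a Feb 29):
  2052: Thu  2053: Fri (+1) ✓  2054: Sat (+1)  2055: Sun (+1)  2056: Tue (+2)
  2057: Wed (+1)  2058: Thu (+1)  2059: Fri (+1) ✓  2060: Sun (+2)  2061: Mon (+1)
  2062: Tue (+1)  2063: Wed (+1)  2064: Fri (+2) ✓  2065: Sat (+1)  … (41 more years) …
  2107: Mon (+1)  2108: Wed (+2)  2109: Thu (+1)  2110: Fri (+1) ✓  2111: Sat (+1)
  2112: Mon (+2)  2113: Tue (+1)  2114: Wed (+1)  2115: Thu (+1)  2116: Sat (+2)
  2117: Sun (+1)  2118: Mon (+1)  2119: Tue (+1)  2120: Thu (+2)
Friday years: 2053, 2059, 2064, 2070, 2081, 2087, 2092, 2098, 2104, 2110 — 10 in total.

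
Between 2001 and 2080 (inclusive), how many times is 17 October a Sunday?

Track 17 October's weekday year by year (advancing +1, or +2 across a Feb 29):
  2001: Wed  2002: Thu (+1)  2003: Fri (+1)  2004: Sun (+2) ✓  2005: Mon (+1)
  2006: Tue (+1)  2007: Wed (+1)  2008: Fri (+2)  2009: Sat (+1)  2010: Sun (+1) ✓
  2011: Mon (+1)  2012: Wed (+2)  2013: Thu (+1)  2014: Fri (+1)  … (52 more years) …
  2067: Mon (+1)  2068: Wed (+2)  2069: Thu (+1)  2070: Fri (+1)  2071: Sat (+1)
  2072: Mon (+2)  2073: Tue (+1)  2074: Wed (+1)  2075: Thu (+1)  2076: Sat (+2)
  2077: Sun (+1) ✓  2078: Mon (+1)  2079: Tue (+1)  2080: Thu (+2)
Sunday years: 2004, 2010, 2021, 2027, 2032, 2038, 2049, 2055, 2060, 2066, 2077 — 11 in total.

11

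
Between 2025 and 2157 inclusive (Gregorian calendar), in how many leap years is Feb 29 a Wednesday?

Leap years in 2025–2157: 32 of them.
Feb 29 weekday advances by 5 (mod 7) from one leap year to the next four years later (or differs when a century non-leap intervenes).
Leap-day weekdays: 2028:Tue 2032:Sun 2036:Fri 2040:Wed✓ 2044:Mon 2048:Sat 2052:Thu 2056:Tue 2060:Sun 2064:Fri 2068:Wed✓ 2072:Mon 2076:Sat …(6 more)… 2108:Wed✓ 2112:Mon 2116:Sat 2120:Thu 2124:Tue 2128:Sun 2132:Fri 2136:Wed✓ 2140:Mon 2144:Sat 2148:Thu 2152:Tue 2156:Sun
Wednesday: 2040, 2068, 2096, 2108, 2136 → 5.

5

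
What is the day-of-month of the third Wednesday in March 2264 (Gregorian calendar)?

March 1, 2264 is a Tuesday, so the first Wednesday is the 2nd.
The third Wednesday is 2 + 14 = 16.

16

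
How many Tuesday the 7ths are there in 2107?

Check the 7th of each month of 2107: Jan 7: Fri, Feb 7: Mon, Mar 7: Mon, Apr 7: Thu, May 7: Sat, Jun 7: Tue, Jul 7: Thu, Aug 7: Sun, Sep 7: Wed, Oct 7: Fri, Nov 7: Mon, Dec 7: Wed.
Tuesday occurs in June — 1 month.

1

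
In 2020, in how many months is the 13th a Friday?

2

Check the 13th of each month of 2020: Jan 13: Mon, Feb 13: Thu, Mar 13: Fri, Apr 13: Mon, May 13: Wed, Jun 13: Sat, Jul 13: Mon, Aug 13: Thu, Sep 13: Sun, Oct 13: Tue, Nov 13: Fri, Dec 13: Sun.
Friday occurs in March, November — 2 months.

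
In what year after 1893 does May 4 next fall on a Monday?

From one year to the next, a fixed date's weekday advances by 1, or by 2 when a Feb 29 lies between the two dates.
1893: May 4 is Thursday.
1894: Friday (+1)
1895: Saturday (+1)
1896: Monday (+2)
May 4 falls on a Monday in 1896.

1896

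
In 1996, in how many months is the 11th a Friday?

1

Check the 11th of each month of 1996: Jan 11: Thu, Feb 11: Sun, Mar 11: Mon, Apr 11: Thu, May 11: Sat, Jun 11: Tue, Jul 11: Thu, Aug 11: Sun, Sep 11: Wed, Oct 11: Fri, Nov 11: Mon, Dec 11: Wed.
Friday occurs in October — 1 month.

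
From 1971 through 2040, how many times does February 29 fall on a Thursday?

Leap years in 1971–2040: 18 of them.
Feb 29 weekday advances by 5 (mod 7) from one leap year to the next four years later (or differs when a century non-leap intervenes).
Leap-day weekdays: 1972:Tue 1976:Sun 1980:Fri 1984:Wed 1988:Mon 1992:Sat 1996:Thu✓ 2000:Tue 2004:Sun 2008:Fri 2012:Wed 2016:Mon 2020:Sat 2024:Thu✓ 2028:Tue 2032:Sun 2036:Fri 2040:Wed
Thursday: 1996, 2024 → 2.

2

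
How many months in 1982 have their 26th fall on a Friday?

Check the 26th of each month of 1982: Jan 26: Tue, Feb 26: Fri, Mar 26: Fri, Apr 26: Mon, May 26: Wed, Jun 26: Sat, Jul 26: Mon, Aug 26: Thu, Sep 26: Sun, Oct 26: Tue, Nov 26: Fri, Dec 26: Sun.
Friday occurs in February, March, November — 3 months.

3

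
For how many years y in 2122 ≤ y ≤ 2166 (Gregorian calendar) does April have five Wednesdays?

April has 30 days; it has five Wednesdays when Wednesday falls among the first (month-length − 28) days — i.e. when April 1 is one of Wednesday/Tuesday.
April 1 by year: 2122:Wed✓ 2123:Thu 2124:Sat 2125:Sun 2126:Mon 2127:Tue✓ 2128:Thu 2129:Fri 2130:Sat 2131:Sun 2132:Tue✓ 2133:Wed✓ 2134:Thu 2135:Fri 2136:Sun …(15 more)… 2152:Sat 2153:Sun 2154:Mon 2155:Tue✓ 2156:Thu 2157:Fri 2158:Sat 2159:Sun 2160:Tue✓ 2161:Wed✓ 2162:Thu 2163:Fri 2164:Sun 2165:Mon 2166:Tue✓
Years with five Wednesdays: 2122, 2127, 2132, 2133, 2138, 2139, 2144, 2149, 2150, 2155, 2160, 2161, 2166 → 13.

13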